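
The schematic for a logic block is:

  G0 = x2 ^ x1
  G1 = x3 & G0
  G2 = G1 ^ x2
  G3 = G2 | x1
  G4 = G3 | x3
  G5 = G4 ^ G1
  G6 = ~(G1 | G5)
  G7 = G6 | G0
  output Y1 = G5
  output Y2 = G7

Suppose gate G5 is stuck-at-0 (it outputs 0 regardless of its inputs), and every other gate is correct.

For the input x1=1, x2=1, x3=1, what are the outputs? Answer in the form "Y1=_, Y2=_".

Propagate with G5 forced: G0=0, G1=0, G2=1, G3=1, G4=1, G5=0 [stuck-at-0], G6=1, G7=1.
So the outputs are Y1=0, Y2=1. (Without the fault they would be Y1=1, Y2=0.)

Y1=0, Y2=1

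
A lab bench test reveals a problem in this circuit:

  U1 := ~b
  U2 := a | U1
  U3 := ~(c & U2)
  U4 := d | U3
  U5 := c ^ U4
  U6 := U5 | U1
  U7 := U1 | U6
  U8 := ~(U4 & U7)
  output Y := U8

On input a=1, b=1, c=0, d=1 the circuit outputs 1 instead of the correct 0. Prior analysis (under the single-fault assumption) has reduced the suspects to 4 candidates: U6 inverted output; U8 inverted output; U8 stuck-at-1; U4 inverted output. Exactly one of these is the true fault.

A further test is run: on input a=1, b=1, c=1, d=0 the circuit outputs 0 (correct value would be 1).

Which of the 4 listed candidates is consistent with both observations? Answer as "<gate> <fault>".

U8 inverted output

Evaluate each candidate on input a=1, b=1, c=1, d=0:
  U6 inverted output: U1=0, U2=1, U3=0, U4=0, U5=1, U6=0 [inverted output], U7=0, U8=1 → 1 — eliminated
  U8 inverted output: U1=0, U2=1, U3=0, U4=0, U5=1, U6=1, U7=1, U8=0 [inverted output] → 0 — matches
  U8 stuck-at-1: U1=0, U2=1, U3=0, U4=0, U5=1, U6=1, U7=1, U8=1 [stuck-at-1] → 1 — eliminated
  U4 inverted output: U1=0, U2=1, U3=0, U4=1 [inverted output], U5=0, U6=0, U7=0, U8=1 → 1 — eliminated
Only U8 inverted output reproduces the observed 0.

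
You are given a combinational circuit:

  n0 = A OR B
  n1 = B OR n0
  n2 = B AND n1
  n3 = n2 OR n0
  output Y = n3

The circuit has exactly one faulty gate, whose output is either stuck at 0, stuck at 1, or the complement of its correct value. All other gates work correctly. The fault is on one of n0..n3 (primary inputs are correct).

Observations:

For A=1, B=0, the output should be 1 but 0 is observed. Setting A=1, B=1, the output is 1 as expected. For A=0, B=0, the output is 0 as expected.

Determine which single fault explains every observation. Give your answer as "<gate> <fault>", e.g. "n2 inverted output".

n0 stuck-at-0

Fault-free values for test 1 (A=1, B=0): n0=1, n1=1, n2=0, n3=1, giving Y=1. Observed 0.
Test 1: faults giving observed 0 are {n0 stuck-at-0, n0 inverted output, n3 stuck-at-0, n3 inverted output}.
Test 2 (A=1, B=1): fault-free n0=1, n1=1, n2=1, n3=1 → 1; observed 1. Eliminates n3 stuck-at-0, n3 inverted output.
Test 3 (A=0, B=0): fault-free n0=0, n1=0, n2=0, n3=0 → 0; observed 0. Eliminates n0 inverted output.
Only n0 stuck-at-0 is consistent with every test.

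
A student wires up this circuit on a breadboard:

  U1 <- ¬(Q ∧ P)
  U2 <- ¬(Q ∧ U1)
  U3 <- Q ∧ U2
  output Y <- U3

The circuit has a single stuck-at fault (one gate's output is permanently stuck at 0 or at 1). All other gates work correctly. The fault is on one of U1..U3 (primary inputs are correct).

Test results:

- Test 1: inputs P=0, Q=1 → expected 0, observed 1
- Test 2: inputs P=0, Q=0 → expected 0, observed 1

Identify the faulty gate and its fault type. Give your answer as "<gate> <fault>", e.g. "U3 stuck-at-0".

Fault-free values for test 1 (P=0, Q=1): U1=1, U2=0, U3=0, giving Y=0. Observed 1.
Test 1: faults giving observed 1 are {U1 stuck-at-0, U2 stuck-at-1, U3 stuck-at-1}.
Test 2 (P=0, Q=0): fault-free U1=1, U2=1, U3=0 → 0; observed 1. Eliminates U1 stuck-at-0, U2 stuck-at-1.
Only U3 stuck-at-1 is consistent with every test.

U3 stuck-at-1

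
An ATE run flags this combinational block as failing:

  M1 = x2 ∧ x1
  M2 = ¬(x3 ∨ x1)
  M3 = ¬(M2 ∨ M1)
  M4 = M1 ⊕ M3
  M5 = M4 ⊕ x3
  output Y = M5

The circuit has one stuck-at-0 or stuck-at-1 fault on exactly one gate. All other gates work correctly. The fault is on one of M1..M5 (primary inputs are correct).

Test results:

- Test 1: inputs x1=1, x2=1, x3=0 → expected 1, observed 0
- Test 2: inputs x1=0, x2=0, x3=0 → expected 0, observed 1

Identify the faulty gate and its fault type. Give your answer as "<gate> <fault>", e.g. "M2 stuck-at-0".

M3 stuck-at-1

Fault-free values for test 1 (x1=1, x2=1, x3=0): M1=1, M2=0, M3=0, M4=1, M5=1, giving Y=1. Observed 0.
Test 1: faults giving observed 0 are {M3 stuck-at-1, M4 stuck-at-0, M5 stuck-at-0}.
Test 2 (x1=0, x2=0, x3=0): fault-free M1=0, M2=1, M3=0, M4=0, M5=0 → 0; observed 1. Eliminates M4 stuck-at-0, M5 stuck-at-0.
Only M3 stuck-at-1 is consistent with every test.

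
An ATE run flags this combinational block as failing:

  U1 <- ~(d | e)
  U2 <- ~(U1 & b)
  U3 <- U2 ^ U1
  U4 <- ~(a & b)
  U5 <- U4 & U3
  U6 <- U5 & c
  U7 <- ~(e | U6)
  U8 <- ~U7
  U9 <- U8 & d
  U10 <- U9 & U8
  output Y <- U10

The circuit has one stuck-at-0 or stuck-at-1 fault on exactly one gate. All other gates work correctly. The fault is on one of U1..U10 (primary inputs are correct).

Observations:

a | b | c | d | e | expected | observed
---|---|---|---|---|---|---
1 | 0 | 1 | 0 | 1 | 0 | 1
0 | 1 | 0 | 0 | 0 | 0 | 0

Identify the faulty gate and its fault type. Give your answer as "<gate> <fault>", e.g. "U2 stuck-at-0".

Fault-free values for test 1 (a=1, b=0, c=1, d=0, e=1): U1=0, U2=1, U3=1, U4=1, U5=1, U6=1, U7=0, U8=1, U9=0, U10=0, giving Y=0. Observed 1.
Test 1: faults giving observed 1 are {U9 stuck-at-1, U10 stuck-at-1}.
Test 2 (a=0, b=1, c=0, d=0, e=0): fault-free U1=1, U2=0, U3=1, U4=1, U5=1, U6=0, U7=1, U8=0, U9=0, U10=0 → 0; observed 0. Eliminates U10 stuck-at-1.
Only U9 stuck-at-1 is consistent with every test.

U9 stuck-at-1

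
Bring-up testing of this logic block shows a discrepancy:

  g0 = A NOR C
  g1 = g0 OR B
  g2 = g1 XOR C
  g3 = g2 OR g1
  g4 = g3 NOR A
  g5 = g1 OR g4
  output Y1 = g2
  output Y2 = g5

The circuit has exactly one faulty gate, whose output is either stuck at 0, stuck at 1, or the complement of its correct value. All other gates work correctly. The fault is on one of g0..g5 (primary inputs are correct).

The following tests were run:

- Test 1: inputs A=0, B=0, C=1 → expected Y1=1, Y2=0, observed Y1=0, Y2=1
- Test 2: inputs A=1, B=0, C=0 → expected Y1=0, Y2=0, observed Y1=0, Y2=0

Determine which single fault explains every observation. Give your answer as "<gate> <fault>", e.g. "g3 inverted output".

Fault-free values for test 1 (A=0, B=0, C=1): g0=0, g1=0, g2=1, g3=1, g4=0, g5=0, giving Y1=1, Y2=0. Observed Y1=0, Y2=1.
Test 1: faults giving observed Y1=0, Y2=1 are {g0 stuck-at-1, g0 inverted output, g1 stuck-at-1, g1 inverted output, g2 stuck-at-0, g2 inverted output}.
Test 2 (A=1, B=0, C=0): fault-free g0=0, g1=0, g2=0, g3=0, g4=0, g5=0 → Y1=0, Y2=0; observed Y1=0, Y2=0. Eliminates g0 stuck-at-1, g0 inverted output, g1 stuck-at-1, g1 inverted output, g2 inverted output.
Only g2 stuck-at-0 is consistent with every test.

g2 stuck-at-0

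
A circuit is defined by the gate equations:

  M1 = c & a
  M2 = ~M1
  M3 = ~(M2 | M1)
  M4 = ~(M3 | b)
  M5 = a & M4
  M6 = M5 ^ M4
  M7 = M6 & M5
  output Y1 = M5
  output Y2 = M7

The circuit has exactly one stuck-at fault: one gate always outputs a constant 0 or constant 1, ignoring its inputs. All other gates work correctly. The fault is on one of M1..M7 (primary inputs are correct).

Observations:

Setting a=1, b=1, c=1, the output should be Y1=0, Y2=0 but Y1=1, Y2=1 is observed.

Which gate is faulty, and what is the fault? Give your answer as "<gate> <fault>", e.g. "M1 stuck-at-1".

Fault-free values for test 1 (a=1, b=1, c=1): M1=1, M2=0, M3=0, M4=0, M5=0, M6=0, M7=0, giving Y1=0, Y2=0. Observed Y1=1, Y2=1.
Test 1: faults giving observed Y1=1, Y2=1 are {M5 stuck-at-1}.
Only M5 stuck-at-1 is consistent with every test.

M5 stuck-at-1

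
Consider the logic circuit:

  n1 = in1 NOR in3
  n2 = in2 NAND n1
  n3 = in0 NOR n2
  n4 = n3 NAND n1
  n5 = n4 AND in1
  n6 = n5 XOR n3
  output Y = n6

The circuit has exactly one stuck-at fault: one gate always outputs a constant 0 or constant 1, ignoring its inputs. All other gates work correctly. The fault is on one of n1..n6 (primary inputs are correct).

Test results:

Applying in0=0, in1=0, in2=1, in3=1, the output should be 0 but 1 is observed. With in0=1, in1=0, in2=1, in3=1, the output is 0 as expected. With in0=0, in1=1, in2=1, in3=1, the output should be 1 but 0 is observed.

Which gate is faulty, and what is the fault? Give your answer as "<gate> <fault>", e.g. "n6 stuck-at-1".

n2 stuck-at-0

Fault-free values for test 1 (in0=0, in1=0, in2=1, in3=1): n1=0, n2=1, n3=0, n4=1, n5=0, n6=0, giving Y=0. Observed 1.
Test 1: faults giving observed 1 are {n1 stuck-at-1, n2 stuck-at-0, n3 stuck-at-1, n5 stuck-at-1, n6 stuck-at-1}.
Test 2 (in0=1, in1=0, in2=1, in3=1): fault-free n1=0, n2=1, n3=0, n4=1, n5=0, n6=0 → 0; observed 0. Eliminates n3 stuck-at-1, n5 stuck-at-1, n6 stuck-at-1.
Test 3 (in0=0, in1=1, in2=1, in3=1): fault-free n1=0, n2=1, n3=0, n4=1, n5=1, n6=1 → 1; observed 0. Eliminates n1 stuck-at-1.
Only n2 stuck-at-0 is consistent with every test.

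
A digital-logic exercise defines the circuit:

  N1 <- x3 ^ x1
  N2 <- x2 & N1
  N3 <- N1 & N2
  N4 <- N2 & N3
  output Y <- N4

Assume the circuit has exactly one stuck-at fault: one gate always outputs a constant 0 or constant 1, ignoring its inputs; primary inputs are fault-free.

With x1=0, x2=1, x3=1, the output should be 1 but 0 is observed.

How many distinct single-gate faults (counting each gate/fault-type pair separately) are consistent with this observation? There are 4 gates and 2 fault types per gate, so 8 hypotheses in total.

4

Fault-free: N1=1, N2=1, N3=1, N4=1 → 1. Observed 0.
  N1 stuck-at-0: output 0 ✓
  N1 stuck-at-1: output 1 ✗
  N2 stuck-at-0: output 0 ✓
  N2 stuck-at-1: output 1 ✗
  N3 stuck-at-0: output 0 ✓
  N3 stuck-at-1: output 1 ✗
  N4 stuck-at-0: output 0 ✓
  N4 stuck-at-1: output 1 ✗
Consistent faults: {N1 stuck-at-0, N2 stuck-at-0, N3 stuck-at-0, N4 stuck-at-0} — 4 in all.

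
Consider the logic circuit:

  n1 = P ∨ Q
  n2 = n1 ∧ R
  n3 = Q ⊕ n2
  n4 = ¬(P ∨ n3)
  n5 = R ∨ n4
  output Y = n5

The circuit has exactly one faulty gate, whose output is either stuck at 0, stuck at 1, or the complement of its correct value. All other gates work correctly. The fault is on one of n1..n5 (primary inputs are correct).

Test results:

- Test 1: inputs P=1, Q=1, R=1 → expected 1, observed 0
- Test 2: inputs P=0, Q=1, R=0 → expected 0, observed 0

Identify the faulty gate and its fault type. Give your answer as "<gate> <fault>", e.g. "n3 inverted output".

n5 stuck-at-0

Fault-free values for test 1 (P=1, Q=1, R=1): n1=1, n2=1, n3=0, n4=0, n5=1, giving Y=1. Observed 0.
Test 1: faults giving observed 0 are {n5 stuck-at-0, n5 inverted output}.
Test 2 (P=0, Q=1, R=0): fault-free n1=1, n2=0, n3=1, n4=0, n5=0 → 0; observed 0. Eliminates n5 inverted output.
Only n5 stuck-at-0 is consistent with every test.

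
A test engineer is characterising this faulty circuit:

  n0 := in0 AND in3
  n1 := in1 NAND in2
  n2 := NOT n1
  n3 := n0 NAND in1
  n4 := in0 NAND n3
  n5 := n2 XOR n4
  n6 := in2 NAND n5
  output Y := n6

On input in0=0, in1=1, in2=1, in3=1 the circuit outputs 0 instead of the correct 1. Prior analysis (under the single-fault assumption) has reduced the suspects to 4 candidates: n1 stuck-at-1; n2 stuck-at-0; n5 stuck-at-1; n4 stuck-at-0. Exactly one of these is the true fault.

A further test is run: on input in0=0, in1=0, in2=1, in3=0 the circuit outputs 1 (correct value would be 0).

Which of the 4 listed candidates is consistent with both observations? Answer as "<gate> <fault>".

n4 stuck-at-0

Evaluate each candidate on input in0=0, in1=0, in2=1, in3=0:
  n1 stuck-at-1: n0=0, n1=1 [stuck-at-1], n2=0, n3=1, n4=1, n5=1, n6=0 → 0 — eliminated
  n2 stuck-at-0: n0=0, n1=1, n2=0 [stuck-at-0], n3=1, n4=1, n5=1, n6=0 → 0 — eliminated
  n5 stuck-at-1: n0=0, n1=1, n2=0, n3=1, n4=1, n5=1 [stuck-at-1], n6=0 → 0 — eliminated
  n4 stuck-at-0: n0=0, n1=1, n2=0, n3=1, n4=0 [stuck-at-0], n5=0, n6=1 → 1 — matches
Only n4 stuck-at-0 reproduces the observed 1.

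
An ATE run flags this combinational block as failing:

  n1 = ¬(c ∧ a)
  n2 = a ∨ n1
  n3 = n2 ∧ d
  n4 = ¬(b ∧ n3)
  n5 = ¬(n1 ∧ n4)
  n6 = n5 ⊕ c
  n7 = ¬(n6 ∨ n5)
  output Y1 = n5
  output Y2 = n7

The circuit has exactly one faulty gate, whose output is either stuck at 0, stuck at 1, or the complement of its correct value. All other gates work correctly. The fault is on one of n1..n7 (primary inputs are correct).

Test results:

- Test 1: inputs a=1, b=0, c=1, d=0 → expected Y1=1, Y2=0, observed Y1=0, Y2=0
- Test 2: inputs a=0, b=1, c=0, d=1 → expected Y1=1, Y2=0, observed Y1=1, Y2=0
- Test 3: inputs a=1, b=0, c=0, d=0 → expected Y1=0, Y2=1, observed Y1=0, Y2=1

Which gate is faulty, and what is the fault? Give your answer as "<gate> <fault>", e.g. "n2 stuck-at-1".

Fault-free values for test 1 (a=1, b=0, c=1, d=0): n1=0, n2=1, n3=0, n4=1, n5=1, n6=0, n7=0, giving Y1=1, Y2=0. Observed Y1=0, Y2=0.
Test 1: faults giving observed Y1=0, Y2=0 are {n1 stuck-at-1, n1 inverted output, n5 stuck-at-0, n5 inverted output}.
Test 2 (a=0, b=1, c=0, d=1): fault-free n1=1, n2=1, n3=1, n4=0, n5=1, n6=1, n7=0 → Y1=1, Y2=0; observed Y1=1, Y2=0. Eliminates n5 stuck-at-0, n5 inverted output.
Test 3 (a=1, b=0, c=0, d=0): fault-free n1=1, n2=1, n3=0, n4=1, n5=0, n6=0, n7=1 → Y1=0, Y2=1; observed Y1=0, Y2=1. Eliminates n1 inverted output.
Only n1 stuck-at-1 is consistent with every test.

n1 stuck-at-1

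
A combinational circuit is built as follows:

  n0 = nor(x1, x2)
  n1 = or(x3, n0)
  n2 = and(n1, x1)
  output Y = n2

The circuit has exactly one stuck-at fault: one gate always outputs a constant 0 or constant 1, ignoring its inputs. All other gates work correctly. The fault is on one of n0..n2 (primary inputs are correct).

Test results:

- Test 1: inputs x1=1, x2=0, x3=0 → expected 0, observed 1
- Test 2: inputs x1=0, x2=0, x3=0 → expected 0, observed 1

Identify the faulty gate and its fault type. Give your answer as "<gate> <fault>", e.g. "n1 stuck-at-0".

n2 stuck-at-1

Fault-free values for test 1 (x1=1, x2=0, x3=0): n0=0, n1=0, n2=0, giving Y=0. Observed 1.
Test 1: faults giving observed 1 are {n0 stuck-at-1, n1 stuck-at-1, n2 stuck-at-1}.
Test 2 (x1=0, x2=0, x3=0): fault-free n0=1, n1=1, n2=0 → 0; observed 1. Eliminates n0 stuck-at-1, n1 stuck-at-1.
Only n2 stuck-at-1 is consistent with every test.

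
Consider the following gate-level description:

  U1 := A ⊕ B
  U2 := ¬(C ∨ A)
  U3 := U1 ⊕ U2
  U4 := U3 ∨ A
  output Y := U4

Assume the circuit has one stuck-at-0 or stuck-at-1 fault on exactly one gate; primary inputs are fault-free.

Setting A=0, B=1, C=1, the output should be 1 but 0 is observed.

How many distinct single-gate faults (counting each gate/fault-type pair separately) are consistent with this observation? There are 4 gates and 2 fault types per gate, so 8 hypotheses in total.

4

Fault-free: U1=1, U2=0, U3=1, U4=1 → 1. Observed 0.
  U1 stuck-at-0: output 0 ✓
  U1 stuck-at-1: output 1 ✗
  U2 stuck-at-0: output 1 ✗
  U2 stuck-at-1: output 0 ✓
  U3 stuck-at-0: output 0 ✓
  U3 stuck-at-1: output 1 ✗
  U4 stuck-at-0: output 0 ✓
  U4 stuck-at-1: output 1 ✗
Consistent faults: {U1 stuck-at-0, U2 stuck-at-1, U3 stuck-at-0, U4 stuck-at-0} — 4 in all.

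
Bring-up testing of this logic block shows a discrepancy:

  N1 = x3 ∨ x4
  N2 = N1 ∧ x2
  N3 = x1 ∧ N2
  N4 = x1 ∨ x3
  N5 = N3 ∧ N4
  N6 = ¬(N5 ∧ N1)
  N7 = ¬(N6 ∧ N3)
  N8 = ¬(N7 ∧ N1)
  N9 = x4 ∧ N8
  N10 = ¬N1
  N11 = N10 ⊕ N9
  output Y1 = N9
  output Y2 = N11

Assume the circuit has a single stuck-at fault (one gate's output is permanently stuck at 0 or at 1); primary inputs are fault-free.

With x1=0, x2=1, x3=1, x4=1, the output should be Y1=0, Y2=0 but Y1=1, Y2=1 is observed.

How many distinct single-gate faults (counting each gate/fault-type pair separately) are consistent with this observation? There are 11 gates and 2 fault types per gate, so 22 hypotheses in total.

Fault-free: N1=1, N2=1, N3=0, N4=1, N5=0, N6=1, N7=1, N8=0, N9=0, N10=0, N11=0 → Y1=0, Y2=0. Observed Y1=1, Y2=1.
  N1: none of the 2 fault types match ✗
  N2: none of the 2 fault types match ✗
  N3: none of the 2 fault types match ✗
  N4: none of the 2 fault types match ✗
  N5: none of the 2 fault types match ✗
  N6: none of the 2 fault types match ✗
  N7: stuck-at-0 ✓; others ✗
  N8: stuck-at-1 ✓; others ✗
  N9: stuck-at-1 ✓; others ✗
  N10: none of the 2 fault types match ✗
  N11: none of the 2 fault types match ✗
Consistent faults: {N7 stuck-at-0, N8 stuck-at-1, N9 stuck-at-1} — 3 in all.

3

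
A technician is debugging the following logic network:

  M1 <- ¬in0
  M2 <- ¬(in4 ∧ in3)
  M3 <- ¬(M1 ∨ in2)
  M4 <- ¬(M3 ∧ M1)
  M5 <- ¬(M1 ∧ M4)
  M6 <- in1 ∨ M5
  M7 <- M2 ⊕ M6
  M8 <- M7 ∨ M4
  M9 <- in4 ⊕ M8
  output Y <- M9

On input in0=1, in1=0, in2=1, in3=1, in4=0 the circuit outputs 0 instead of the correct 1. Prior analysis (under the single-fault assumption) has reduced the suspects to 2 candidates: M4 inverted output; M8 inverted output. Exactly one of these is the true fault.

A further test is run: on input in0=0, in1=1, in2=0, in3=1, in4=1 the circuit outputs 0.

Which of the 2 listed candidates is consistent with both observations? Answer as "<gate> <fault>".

Evaluate each candidate on input in0=0, in1=1, in2=0, in3=1, in4=1:
  M4 inverted output: M1=1, M2=0, M3=0, M4=0 [inverted output], M5=1, M6=1, M7=1, M8=1, M9=0 → 0 — matches
  M8 inverted output: M1=1, M2=0, M3=0, M4=1, M5=0, M6=1, M7=1, M8=0 [inverted output], M9=1 → 1 — eliminated
Only M4 inverted output reproduces the observed 0.

M4 inverted output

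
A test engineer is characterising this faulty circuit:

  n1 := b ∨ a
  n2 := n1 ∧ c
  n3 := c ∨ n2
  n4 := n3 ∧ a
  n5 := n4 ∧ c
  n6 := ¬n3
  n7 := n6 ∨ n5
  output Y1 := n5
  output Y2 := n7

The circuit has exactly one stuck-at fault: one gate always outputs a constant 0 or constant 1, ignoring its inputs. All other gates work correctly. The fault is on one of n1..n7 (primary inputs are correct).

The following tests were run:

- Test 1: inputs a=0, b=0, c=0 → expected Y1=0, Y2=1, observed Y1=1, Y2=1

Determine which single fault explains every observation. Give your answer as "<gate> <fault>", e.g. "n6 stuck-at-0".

n5 stuck-at-1

Fault-free values for test 1 (a=0, b=0, c=0): n1=0, n2=0, n3=0, n4=0, n5=0, n6=1, n7=1, giving Y1=0, Y2=1. Observed Y1=1, Y2=1.
Test 1: faults giving observed Y1=1, Y2=1 are {n5 stuck-at-1}.
Only n5 stuck-at-1 is consistent with every test.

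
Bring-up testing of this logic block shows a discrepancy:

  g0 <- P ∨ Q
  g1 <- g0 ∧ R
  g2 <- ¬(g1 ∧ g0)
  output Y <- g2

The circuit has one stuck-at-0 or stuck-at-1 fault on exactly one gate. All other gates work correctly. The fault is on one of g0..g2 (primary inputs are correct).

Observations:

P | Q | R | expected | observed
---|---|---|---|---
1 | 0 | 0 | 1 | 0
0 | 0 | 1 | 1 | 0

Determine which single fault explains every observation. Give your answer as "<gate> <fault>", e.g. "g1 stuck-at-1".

Fault-free values for test 1 (P=1, Q=0, R=0): g0=1, g1=0, g2=1, giving Y=1. Observed 0.
Test 1: faults giving observed 0 are {g1 stuck-at-1, g2 stuck-at-0}.
Test 2 (P=0, Q=0, R=1): fault-free g0=0, g1=0, g2=1 → 1; observed 0. Eliminates g1 stuck-at-1.
Only g2 stuck-at-0 is consistent with every test.

g2 stuck-at-0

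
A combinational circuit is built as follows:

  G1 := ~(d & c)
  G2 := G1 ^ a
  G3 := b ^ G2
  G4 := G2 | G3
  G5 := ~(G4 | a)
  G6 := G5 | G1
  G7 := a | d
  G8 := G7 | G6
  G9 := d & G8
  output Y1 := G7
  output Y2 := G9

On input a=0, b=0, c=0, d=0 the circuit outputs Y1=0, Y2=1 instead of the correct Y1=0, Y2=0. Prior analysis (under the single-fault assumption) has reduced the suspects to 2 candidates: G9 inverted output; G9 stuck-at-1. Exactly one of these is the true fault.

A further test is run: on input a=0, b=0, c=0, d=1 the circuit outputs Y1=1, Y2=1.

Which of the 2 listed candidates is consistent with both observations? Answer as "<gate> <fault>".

Evaluate each candidate on input a=0, b=0, c=0, d=1:
  G9 inverted output: G1=1, G2=1, G3=1, G4=1, G5=0, G6=1, G7=1, G8=1, G9=0 [inverted output] → Y1=1, Y2=0 — eliminated
  G9 stuck-at-1: G1=1, G2=1, G3=1, G4=1, G5=0, G6=1, G7=1, G8=1, G9=1 [stuck-at-1] → Y1=1, Y2=1 — matches
Only G9 stuck-at-1 reproduces the observed Y1=1, Y2=1.

G9 stuck-at-1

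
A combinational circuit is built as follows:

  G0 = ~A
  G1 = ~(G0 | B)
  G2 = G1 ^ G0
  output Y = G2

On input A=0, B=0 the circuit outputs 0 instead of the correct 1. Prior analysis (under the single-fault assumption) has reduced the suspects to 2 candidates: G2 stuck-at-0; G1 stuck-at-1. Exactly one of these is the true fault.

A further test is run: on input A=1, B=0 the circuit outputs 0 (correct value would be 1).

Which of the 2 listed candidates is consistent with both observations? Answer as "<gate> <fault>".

Evaluate each candidate on input A=1, B=0:
  G2 stuck-at-0: G0=0, G1=1, G2=0 [stuck-at-0] → 0 — matches
  G1 stuck-at-1: G0=0, G1=1 [stuck-at-1], G2=1 → 1 — eliminated
Only G2 stuck-at-0 reproduces the observed 0.

G2 stuck-at-0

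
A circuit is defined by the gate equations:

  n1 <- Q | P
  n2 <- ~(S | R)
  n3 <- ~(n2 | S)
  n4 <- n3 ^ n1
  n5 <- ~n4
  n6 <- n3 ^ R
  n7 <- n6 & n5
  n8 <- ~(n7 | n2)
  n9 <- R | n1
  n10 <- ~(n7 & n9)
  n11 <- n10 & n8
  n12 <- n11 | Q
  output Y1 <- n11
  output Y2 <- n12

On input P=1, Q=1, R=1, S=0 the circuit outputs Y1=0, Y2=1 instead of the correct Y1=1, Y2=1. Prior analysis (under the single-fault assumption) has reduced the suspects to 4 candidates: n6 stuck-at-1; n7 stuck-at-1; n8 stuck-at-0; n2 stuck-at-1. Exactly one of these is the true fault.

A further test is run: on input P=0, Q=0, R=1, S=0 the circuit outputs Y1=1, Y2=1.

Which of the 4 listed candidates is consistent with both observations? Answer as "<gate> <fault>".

Evaluate each candidate on input P=0, Q=0, R=1, S=0:
  n6 stuck-at-1: n1=0, n2=0, n3=1, n4=1, n5=0, n6=1 [stuck-at-1], n7=0, n8=1, n9=1, n10=1, n11=1, n12=1 → Y1=1, Y2=1 — matches
  n7 stuck-at-1: n1=0, n2=0, n3=1, n4=1, n5=0, n6=0, n7=1 [stuck-at-1], n8=0, n9=1, n10=0, n11=0, n12=0 → Y1=0, Y2=0 — eliminated
  n8 stuck-at-0: n1=0, n2=0, n3=1, n4=1, n5=0, n6=0, n7=0, n8=0 [stuck-at-0], n9=1, n10=1, n11=0, n12=0 → Y1=0, Y2=0 — eliminated
  n2 stuck-at-1: n1=0, n2=1 [stuck-at-1], n3=0, n4=0, n5=1, n6=1, n7=1, n8=0, n9=1, n10=0, n11=0, n12=0 → Y1=0, Y2=0 — eliminated
Only n6 stuck-at-1 reproduces the observed Y1=1, Y2=1.

n6 stuck-at-1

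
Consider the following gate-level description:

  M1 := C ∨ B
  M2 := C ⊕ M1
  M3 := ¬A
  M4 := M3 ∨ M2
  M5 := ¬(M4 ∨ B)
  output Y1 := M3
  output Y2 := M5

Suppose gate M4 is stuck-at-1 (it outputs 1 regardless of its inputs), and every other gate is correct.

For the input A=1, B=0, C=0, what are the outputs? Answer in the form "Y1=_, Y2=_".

Propagate with M4 forced: M1=0, M2=0, M3=0, M4=1 [stuck-at-1], M5=0.
So the outputs are Y1=0, Y2=0. (Without the fault they would be Y1=0, Y2=1.)

Y1=0, Y2=0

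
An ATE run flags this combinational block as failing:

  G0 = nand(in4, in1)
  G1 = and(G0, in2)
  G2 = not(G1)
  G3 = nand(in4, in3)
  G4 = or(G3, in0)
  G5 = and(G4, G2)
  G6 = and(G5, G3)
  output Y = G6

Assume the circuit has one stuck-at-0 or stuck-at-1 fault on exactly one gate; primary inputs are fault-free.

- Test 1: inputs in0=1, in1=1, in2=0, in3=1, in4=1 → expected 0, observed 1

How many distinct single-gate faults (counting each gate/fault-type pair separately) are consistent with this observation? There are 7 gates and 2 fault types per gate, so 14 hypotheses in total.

2

Fault-free: G0=0, G1=0, G2=1, G3=0, G4=1, G5=1, G6=0 → 0. Observed 1.
  G0 stuck-at-0: output 0 ✗
  G0 stuck-at-1: output 0 ✗
  G1 stuck-at-0: output 0 ✗
  G1 stuck-at-1: output 0 ✗
  G2 stuck-at-0: output 0 ✗
  G2 stuck-at-1: output 0 ✗
  G3 stuck-at-0: output 0 ✗
  G3 stuck-at-1: output 1 ✓
  G4 stuck-at-0: output 0 ✗
  G4 stuck-at-1: output 0 ✗
  G5 stuck-at-0: output 0 ✗
  G5 stuck-at-1: output 0 ✗
  G6 stuck-at-0: output 0 ✗
  G6 stuck-at-1: output 1 ✓
Consistent faults: {G3 stuck-at-1, G6 stuck-at-1} — 2 in all.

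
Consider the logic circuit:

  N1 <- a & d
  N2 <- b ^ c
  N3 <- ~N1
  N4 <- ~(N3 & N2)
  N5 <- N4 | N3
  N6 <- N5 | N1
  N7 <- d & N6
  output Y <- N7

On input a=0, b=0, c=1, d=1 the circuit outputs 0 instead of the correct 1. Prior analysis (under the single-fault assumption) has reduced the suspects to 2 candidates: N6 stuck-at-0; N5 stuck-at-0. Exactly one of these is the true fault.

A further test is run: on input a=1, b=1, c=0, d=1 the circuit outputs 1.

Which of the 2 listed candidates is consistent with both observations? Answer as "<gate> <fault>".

Evaluate each candidate on input a=1, b=1, c=0, d=1:
  N6 stuck-at-0: N1=1, N2=1, N3=0, N4=1, N5=1, N6=0 [stuck-at-0], N7=0 → 0 — eliminated
  N5 stuck-at-0: N1=1, N2=1, N3=0, N4=1, N5=0 [stuck-at-0], N6=1, N7=1 → 1 — matches
Only N5 stuck-at-0 reproduces the observed 1.

N5 stuck-at-0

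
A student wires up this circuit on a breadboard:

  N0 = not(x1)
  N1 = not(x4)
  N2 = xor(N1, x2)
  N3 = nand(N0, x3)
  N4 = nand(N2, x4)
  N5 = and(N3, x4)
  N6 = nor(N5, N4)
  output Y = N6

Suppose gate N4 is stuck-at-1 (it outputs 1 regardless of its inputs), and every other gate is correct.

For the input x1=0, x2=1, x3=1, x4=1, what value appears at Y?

Propagate with N4 forced: N0=1, N1=0, N2=1, N3=0, N4=1 [stuck-at-1], N5=0, N6=0.
So Y = 0. (Without the fault it would be 1.)

0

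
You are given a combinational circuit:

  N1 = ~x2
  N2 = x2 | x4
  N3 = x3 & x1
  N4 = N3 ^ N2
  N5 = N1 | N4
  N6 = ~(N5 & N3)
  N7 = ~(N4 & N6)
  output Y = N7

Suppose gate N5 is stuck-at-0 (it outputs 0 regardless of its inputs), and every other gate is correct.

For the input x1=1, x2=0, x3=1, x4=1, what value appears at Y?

1

Propagate with N5 forced: N1=1, N2=1, N3=1, N4=0, N5=0 [stuck-at-0], N6=1, N7=1.
So Y = 1. (Same as the fault-free value — the fault is masked on this input.)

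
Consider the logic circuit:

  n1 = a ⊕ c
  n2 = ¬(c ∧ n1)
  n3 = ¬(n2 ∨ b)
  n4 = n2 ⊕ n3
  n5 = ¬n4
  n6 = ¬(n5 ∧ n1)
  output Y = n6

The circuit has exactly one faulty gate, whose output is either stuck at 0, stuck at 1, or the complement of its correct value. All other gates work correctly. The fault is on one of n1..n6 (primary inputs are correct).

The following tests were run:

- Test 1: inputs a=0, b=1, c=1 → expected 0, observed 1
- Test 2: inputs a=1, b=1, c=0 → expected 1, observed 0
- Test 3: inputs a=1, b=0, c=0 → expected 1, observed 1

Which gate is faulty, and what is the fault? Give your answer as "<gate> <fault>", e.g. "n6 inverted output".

n2 inverted output

Fault-free values for test 1 (a=0, b=1, c=1): n1=1, n2=0, n3=0, n4=0, n5=1, n6=0, giving Y=0. Observed 1.
Test 1: faults giving observed 1 are {n1 stuck-at-0, n1 inverted output, n2 stuck-at-1, n2 inverted output, n3 stuck-at-1, n3 inverted output, n4 stuck-at-1, n4 inverted output, n5 stuck-at-0, n5 inverted output, n6 stuck-at-1, n6 inverted output}.
Test 2 (a=1, b=1, c=0): fault-free n1=1, n2=1, n3=0, n4=1, n5=0, n6=1 → 1; observed 0. Eliminates n1 stuck-at-0, n1 inverted output, n2 stuck-at-1, n4 stuck-at-1, n5 stuck-at-0, n6 stuck-at-1.
Test 3 (a=1, b=0, c=0): fault-free n1=1, n2=1, n3=0, n4=1, n5=0, n6=1 → 1; observed 1. Eliminates n3 stuck-at-1, n3 inverted output, n4 inverted output, n5 inverted output, n6 inverted output.
Only n2 inverted output is consistent with every test.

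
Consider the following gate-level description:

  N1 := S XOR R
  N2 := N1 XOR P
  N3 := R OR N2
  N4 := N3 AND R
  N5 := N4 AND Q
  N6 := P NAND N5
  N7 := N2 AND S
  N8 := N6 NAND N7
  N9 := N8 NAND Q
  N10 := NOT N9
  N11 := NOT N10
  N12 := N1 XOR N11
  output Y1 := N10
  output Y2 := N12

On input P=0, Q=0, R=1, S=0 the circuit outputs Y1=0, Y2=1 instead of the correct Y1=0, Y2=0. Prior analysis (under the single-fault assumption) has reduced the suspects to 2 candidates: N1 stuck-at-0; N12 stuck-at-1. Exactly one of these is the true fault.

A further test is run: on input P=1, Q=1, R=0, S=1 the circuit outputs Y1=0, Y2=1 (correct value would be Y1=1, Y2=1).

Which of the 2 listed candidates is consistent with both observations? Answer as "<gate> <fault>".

N1 stuck-at-0

Evaluate each candidate on input P=1, Q=1, R=0, S=1:
  N1 stuck-at-0: N1=0 [stuck-at-0], N2=1, N3=1, N4=0, N5=0, N6=1, N7=1, N8=0, N9=1, N10=0, N11=1, N12=1 → Y1=0, Y2=1 — matches
  N12 stuck-at-1: N1=1, N2=0, N3=0, N4=0, N5=0, N6=1, N7=0, N8=1, N9=0, N10=1, N11=0, N12=1 [stuck-at-1] → Y1=1, Y2=1 — eliminated
Only N1 stuck-at-0 reproduces the observed Y1=0, Y2=1.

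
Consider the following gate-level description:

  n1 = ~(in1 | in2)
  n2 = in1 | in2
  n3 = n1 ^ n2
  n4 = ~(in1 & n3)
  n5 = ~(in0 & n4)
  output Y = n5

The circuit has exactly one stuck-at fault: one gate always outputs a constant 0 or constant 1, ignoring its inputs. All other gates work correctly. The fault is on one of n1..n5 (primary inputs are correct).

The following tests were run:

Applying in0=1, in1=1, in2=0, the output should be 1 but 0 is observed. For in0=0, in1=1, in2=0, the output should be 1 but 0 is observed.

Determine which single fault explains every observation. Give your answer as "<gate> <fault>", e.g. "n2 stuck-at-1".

n5 stuck-at-0

Fault-free values for test 1 (in0=1, in1=1, in2=0): n1=0, n2=1, n3=1, n4=0, n5=1, giving Y=1. Observed 0.
Test 1: faults giving observed 0 are {n1 stuck-at-1, n2 stuck-at-0, n3 stuck-at-0, n4 stuck-at-1, n5 stuck-at-0}.
Test 2 (in0=0, in1=1, in2=0): fault-free n1=0, n2=1, n3=1, n4=0, n5=1 → 1; observed 0. Eliminates n1 stuck-at-1, n2 stuck-at-0, n3 stuck-at-0, n4 stuck-at-1.
Only n5 stuck-at-0 is consistent with every test.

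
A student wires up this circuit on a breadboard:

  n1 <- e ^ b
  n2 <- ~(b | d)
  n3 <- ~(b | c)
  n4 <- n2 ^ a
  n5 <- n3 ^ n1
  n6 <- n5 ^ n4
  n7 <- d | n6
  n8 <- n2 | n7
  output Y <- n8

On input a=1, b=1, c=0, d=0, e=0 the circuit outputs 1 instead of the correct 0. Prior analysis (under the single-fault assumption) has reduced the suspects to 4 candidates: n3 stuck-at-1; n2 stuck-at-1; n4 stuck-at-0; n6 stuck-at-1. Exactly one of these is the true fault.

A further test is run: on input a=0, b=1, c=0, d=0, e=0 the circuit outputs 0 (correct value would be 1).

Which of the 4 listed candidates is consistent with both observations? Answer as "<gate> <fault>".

n3 stuck-at-1

Evaluate each candidate on input a=0, b=1, c=0, d=0, e=0:
  n3 stuck-at-1: n1=1, n2=0, n3=1 [stuck-at-1], n4=0, n5=0, n6=0, n7=0, n8=0 → 0 — matches
  n2 stuck-at-1: n1=1, n2=1 [stuck-at-1], n3=0, n4=1, n5=1, n6=0, n7=0, n8=1 → 1 — eliminated
  n4 stuck-at-0: n1=1, n2=0, n3=0, n4=0 [stuck-at-0], n5=1, n6=1, n7=1, n8=1 → 1 — eliminated
  n6 stuck-at-1: n1=1, n2=0, n3=0, n4=0, n5=1, n6=1 [stuck-at-1], n7=1, n8=1 → 1 — eliminated
Only n3 stuck-at-1 reproduces the observed 0.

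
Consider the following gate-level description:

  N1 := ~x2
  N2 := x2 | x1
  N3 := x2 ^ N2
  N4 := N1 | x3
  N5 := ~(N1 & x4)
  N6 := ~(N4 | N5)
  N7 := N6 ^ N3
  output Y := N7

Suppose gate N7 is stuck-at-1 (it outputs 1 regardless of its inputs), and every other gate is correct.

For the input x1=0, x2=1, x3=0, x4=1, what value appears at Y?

1

Propagate with N7 forced: N1=0, N2=1, N3=0, N4=0, N5=1, N6=0, N7=1 [stuck-at-1].
So Y = 1. (Without the fault it would be 0.)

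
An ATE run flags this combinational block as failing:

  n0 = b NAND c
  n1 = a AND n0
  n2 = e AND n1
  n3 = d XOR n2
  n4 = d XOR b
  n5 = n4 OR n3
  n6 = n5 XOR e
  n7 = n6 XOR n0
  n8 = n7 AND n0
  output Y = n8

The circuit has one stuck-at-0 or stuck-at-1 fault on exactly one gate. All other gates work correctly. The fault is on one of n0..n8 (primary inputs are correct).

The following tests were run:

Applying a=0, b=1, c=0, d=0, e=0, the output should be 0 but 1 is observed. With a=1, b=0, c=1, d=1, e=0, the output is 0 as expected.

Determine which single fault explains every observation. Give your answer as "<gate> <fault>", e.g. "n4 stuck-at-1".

Fault-free values for test 1 (a=0, b=1, c=0, d=0, e=0): n0=1, n1=0, n2=0, n3=0, n4=1, n5=1, n6=1, n7=0, n8=0, giving Y=0. Observed 1.
Test 1: faults giving observed 1 are {n4 stuck-at-0, n5 stuck-at-0, n6 stuck-at-0, n7 stuck-at-1, n8 stuck-at-1}.
Test 2 (a=1, b=0, c=1, d=1, e=0): fault-free n0=1, n1=1, n2=0, n3=1, n4=1, n5=1, n6=1, n7=0, n8=0 → 0; observed 0. Eliminates n5 stuck-at-0, n6 stuck-at-0, n7 stuck-at-1, n8 stuck-at-1.
Only n4 stuck-at-0 is consistent with every test.

n4 stuck-at-0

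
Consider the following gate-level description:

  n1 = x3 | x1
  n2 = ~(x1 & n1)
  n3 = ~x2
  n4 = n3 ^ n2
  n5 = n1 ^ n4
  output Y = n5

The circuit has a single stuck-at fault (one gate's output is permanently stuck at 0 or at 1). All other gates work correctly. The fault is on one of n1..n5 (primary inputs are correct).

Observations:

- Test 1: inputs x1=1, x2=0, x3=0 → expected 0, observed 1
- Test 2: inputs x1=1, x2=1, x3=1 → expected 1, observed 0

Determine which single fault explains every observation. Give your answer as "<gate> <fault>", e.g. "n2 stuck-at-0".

Fault-free values for test 1 (x1=1, x2=0, x3=0): n1=1, n2=0, n3=1, n4=1, n5=0, giving Y=0. Observed 1.
Test 1: faults giving observed 1 are {n2 stuck-at-1, n3 stuck-at-0, n4 stuck-at-0, n5 stuck-at-1}.
Test 2 (x1=1, x2=1, x3=1): fault-free n1=1, n2=0, n3=0, n4=0, n5=1 → 1; observed 0. Eliminates n3 stuck-at-0, n4 stuck-at-0, n5 stuck-at-1.
Only n2 stuck-at-1 is consistent with every test.

n2 stuck-at-1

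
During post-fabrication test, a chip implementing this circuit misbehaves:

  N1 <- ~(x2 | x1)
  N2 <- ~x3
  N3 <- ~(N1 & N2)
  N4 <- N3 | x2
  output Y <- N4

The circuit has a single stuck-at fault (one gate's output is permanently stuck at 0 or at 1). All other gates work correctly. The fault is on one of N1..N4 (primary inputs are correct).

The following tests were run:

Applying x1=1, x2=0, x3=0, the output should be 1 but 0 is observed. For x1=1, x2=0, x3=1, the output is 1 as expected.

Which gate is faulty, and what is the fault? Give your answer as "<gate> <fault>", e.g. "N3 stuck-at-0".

Fault-free values for test 1 (x1=1, x2=0, x3=0): N1=0, N2=1, N3=1, N4=1, giving Y=1. Observed 0.
Test 1: faults giving observed 0 are {N1 stuck-at-1, N3 stuck-at-0, N4 stuck-at-0}.
Test 2 (x1=1, x2=0, x3=1): fault-free N1=0, N2=0, N3=1, N4=1 → 1; observed 1. Eliminates N3 stuck-at-0, N4 stuck-at-0.
Only N1 stuck-at-1 is consistent with every test.

N1 stuck-at-1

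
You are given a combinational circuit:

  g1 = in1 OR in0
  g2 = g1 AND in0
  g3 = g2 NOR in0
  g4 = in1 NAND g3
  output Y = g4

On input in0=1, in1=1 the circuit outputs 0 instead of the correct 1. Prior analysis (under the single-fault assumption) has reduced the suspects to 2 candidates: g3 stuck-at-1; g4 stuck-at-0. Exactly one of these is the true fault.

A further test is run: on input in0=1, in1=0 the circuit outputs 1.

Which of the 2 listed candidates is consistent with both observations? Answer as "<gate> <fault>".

Evaluate each candidate on input in0=1, in1=0:
  g3 stuck-at-1: g1=1, g2=1, g3=1 [stuck-at-1], g4=1 → 1 — matches
  g4 stuck-at-0: g1=1, g2=1, g3=0, g4=0 [stuck-at-0] → 0 — eliminated
Only g3 stuck-at-1 reproduces the observed 1.

g3 stuck-at-1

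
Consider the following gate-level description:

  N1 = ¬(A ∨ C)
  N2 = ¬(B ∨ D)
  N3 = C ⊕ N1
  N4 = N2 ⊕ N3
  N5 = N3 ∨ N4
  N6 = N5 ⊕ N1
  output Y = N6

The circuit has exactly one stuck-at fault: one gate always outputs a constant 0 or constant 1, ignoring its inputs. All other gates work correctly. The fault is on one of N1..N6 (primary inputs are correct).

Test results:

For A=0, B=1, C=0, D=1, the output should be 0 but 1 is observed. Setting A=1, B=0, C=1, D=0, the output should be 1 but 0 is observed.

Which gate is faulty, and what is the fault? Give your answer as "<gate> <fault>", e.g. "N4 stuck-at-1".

N5 stuck-at-0

Fault-free values for test 1 (A=0, B=1, C=0, D=1): N1=1, N2=0, N3=1, N4=1, N5=1, N6=0, giving Y=0. Observed 1.
Test 1: faults giving observed 1 are {N3 stuck-at-0, N5 stuck-at-0, N6 stuck-at-1}.
Test 2 (A=1, B=0, C=1, D=0): fault-free N1=0, N2=1, N3=1, N4=0, N5=1, N6=1 → 1; observed 0. Eliminates N3 stuck-at-0, N6 stuck-at-1.
Only N5 stuck-at-0 is consistent with every test.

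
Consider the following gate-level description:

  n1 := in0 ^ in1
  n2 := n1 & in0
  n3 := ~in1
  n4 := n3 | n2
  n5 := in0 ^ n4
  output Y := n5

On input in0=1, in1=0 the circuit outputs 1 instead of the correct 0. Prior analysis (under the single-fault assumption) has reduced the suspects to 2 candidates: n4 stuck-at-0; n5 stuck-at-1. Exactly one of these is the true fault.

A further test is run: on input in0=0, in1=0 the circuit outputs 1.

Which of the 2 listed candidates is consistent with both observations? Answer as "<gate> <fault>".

Evaluate each candidate on input in0=0, in1=0:
  n4 stuck-at-0: n1=0, n2=0, n3=1, n4=0 [stuck-at-0], n5=0 → 0 — eliminated
  n5 stuck-at-1: n1=0, n2=0, n3=1, n4=1, n5=1 [stuck-at-1] → 1 — matches
Only n5 stuck-at-1 reproduces the observed 1.

n5 stuck-at-1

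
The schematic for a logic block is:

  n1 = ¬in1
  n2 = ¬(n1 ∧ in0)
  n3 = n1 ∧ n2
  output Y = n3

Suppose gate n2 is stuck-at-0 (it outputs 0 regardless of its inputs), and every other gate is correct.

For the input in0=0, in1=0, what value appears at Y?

0

Propagate with n2 forced: n1=1, n2=0 [stuck-at-0], n3=0.
So Y = 0. (Without the fault it would be 1.)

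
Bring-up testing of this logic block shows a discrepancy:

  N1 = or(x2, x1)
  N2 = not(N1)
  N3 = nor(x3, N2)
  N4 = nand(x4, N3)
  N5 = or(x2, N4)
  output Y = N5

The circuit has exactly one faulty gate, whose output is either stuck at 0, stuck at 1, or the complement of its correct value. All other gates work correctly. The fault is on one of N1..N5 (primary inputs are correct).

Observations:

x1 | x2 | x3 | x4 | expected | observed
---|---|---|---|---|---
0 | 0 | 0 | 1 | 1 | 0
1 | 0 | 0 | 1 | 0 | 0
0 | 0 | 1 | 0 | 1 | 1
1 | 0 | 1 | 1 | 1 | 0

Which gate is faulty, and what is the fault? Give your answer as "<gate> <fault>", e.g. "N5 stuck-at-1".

Fault-free values for test 1 (x1=0, x2=0, x3=0, x4=1): N1=0, N2=1, N3=0, N4=1, N5=1, giving Y=1. Observed 0.
Test 1: faults giving observed 0 are {N1 stuck-at-1, N1 inverted output, N2 stuck-at-0, N2 inverted output, N3 stuck-at-1, N3 inverted output, N4 stuck-at-0, N4 inverted output, N5 stuck-at-0, N5 inverted output}.
Test 2 (x1=1, x2=0, x3=0, x4=1): fault-free N1=1, N2=0, N3=1, N4=0, N5=0 → 0; observed 0. Eliminates N1 inverted output, N2 inverted output, N3 inverted output, N4 inverted output, N5 inverted output.
Test 3 (x1=0, x2=0, x3=1, x4=0): fault-free N1=0, N2=1, N3=0, N4=1, N5=1 → 1; observed 1. Eliminates N4 stuck-at-0, N5 stuck-at-0.
Test 4 (x1=1, x2=0, x3=1, x4=1): fault-free N1=1, N2=0, N3=0, N4=1, N5=1 → 1; observed 0. Eliminates N1 stuck-at-1, N2 stuck-at-0.
Only N3 stuck-at-1 is consistent with every test.

N3 stuck-at-1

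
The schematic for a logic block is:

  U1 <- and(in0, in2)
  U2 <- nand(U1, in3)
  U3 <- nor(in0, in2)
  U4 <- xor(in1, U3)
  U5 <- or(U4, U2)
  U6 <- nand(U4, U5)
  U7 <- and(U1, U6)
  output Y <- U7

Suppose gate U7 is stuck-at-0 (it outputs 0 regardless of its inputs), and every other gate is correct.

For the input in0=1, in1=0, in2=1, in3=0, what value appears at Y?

Propagate with U7 forced: U1=1, U2=1, U3=0, U4=0, U5=1, U6=1, U7=0 [stuck-at-0].
So Y = 0. (Without the fault it would be 1.)

0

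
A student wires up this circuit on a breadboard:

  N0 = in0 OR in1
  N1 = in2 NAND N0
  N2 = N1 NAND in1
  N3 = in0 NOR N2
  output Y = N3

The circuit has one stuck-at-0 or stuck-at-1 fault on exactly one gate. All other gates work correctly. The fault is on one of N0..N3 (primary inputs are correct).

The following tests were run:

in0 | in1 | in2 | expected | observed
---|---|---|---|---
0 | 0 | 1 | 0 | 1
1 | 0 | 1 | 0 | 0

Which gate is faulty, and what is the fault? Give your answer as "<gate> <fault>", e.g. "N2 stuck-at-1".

N2 stuck-at-0

Fault-free values for test 1 (in0=0, in1=0, in2=1): N0=0, N1=1, N2=1, N3=0, giving Y=0. Observed 1.
Test 1: faults giving observed 1 are {N2 stuck-at-0, N3 stuck-at-1}.
Test 2 (in0=1, in1=0, in2=1): fault-free N0=1, N1=0, N2=1, N3=0 → 0; observed 0. Eliminates N3 stuck-at-1.
Only N2 stuck-at-0 is consistent with every test.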